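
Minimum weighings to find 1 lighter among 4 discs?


Each weighing has 3 outcomes (left heavy / balance / right heavy), so k weighings distinguish at most 3^k cases; splitting into three near-equal groups achieves this.
Need 3^k ≥ 4: 3^1 = 3 < 4 ≤ 3^2 = 9
k = ⌈log₃(4)⌉ = 2

2


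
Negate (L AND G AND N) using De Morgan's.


De Morgan's law: ¬(P ∧ Q ∧ R) ≡ ¬P ∨ ¬Q ∨ ¬R
¬(L ∧ G ∧ N) = ¬L ∨ ¬G ∨ ¬N

¬L ∨ ¬G ∨ ¬N


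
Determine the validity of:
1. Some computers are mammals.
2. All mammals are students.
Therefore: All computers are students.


Premise 1: Some computers are mammals.
Premise 2: All mammals are students.
Conclusion: All computers are students.
Fallacy: illicit minor. The minor term (computers) is distributed in the conclusion ('All computers ...') but undistributed in its premise ('Some computers are mammals' doesn't cover all computers).
Only 'Some computers are students' follows, not 'All'.

Invalid


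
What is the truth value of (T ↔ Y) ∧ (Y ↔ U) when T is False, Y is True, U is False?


T = False, Y = True, U = False
Step 1: T ↔ Y is true when T and Y have the same value. Result: False
Step 2: Y ↔ U is true when Y and U have the same value. Result: False
Step 3: False ∧ False = False

False


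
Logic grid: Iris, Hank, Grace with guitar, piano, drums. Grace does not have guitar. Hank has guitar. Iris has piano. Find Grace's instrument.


From clues:
  Hank → guitar
  Iris → piano
By elimination, Grace gets the remaining.

drums


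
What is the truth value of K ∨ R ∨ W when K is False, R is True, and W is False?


K = False, R = True, W = False
Step 1: K ∨ R = False OR True = True
Step 2: True ∨ W = True OR False = True
OR is true when at least one operand is true.

True


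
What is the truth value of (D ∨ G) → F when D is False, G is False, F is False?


D = False, G = False, F = False
Step 1: D ∨ G = False OR False = False
Step 2: (False) → F: false only when antecedent=True and F=False.
Result: True

True


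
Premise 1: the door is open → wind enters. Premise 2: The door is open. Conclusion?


Modus ponens: P → Q, P ⊢ Q
P: the door is open
Q: wind enters
We have P → Q and P is true.
By modus ponens, Q must be true.

Wind enters


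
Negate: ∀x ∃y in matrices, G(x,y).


Original: ∀x ∃y G(x,y)
Rule: ¬∀→∃, ¬∃→∀, negate predicate.
Negation: ∃x ∀y ¬G(x,y)

∃x ∀y ¬G(x,y)


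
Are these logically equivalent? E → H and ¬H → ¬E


Expression 1: E → H
Expression 2: ¬H → ¬E
Truth table (E H | Expr1 Expr2):
  T T |   T     T
  T F |   F     F
  F T |   T     T
  F F |   T     T
All 4 rows agree, so the expressions are logically equivalent.

Yes


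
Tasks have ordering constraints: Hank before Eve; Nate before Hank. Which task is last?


Constraints: Hank before Eve; Nate before Hank
The last task can have nothing scheduled after it, so it must never appear on the left of a 'before'.
Tasks appearing before some other task: Hank, Nate.
The only task not in that list is Eve → it is last.

Eve


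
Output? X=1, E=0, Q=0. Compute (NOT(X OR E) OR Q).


X OR E = 1
NOT(1) = 0
0 OR 0 = 0

0


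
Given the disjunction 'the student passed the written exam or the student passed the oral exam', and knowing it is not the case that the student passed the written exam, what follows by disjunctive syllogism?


Disjunctive syllogism: P ∨ Q, ¬P ⊢ Q
Disjunction: the student passed the written exam ∨ the student passed the oral exam
We know it is not the case that the student passed the written exam.
By disjunctive syllogism, the other disjunct must be true.

The student passed the oral exam


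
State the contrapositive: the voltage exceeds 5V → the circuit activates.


Original: If the voltage exceeds 5V, then the circuit activates
Contrapositive: If ¬Q, then ¬P
Negate Q: not (the circuit activates)
Negate P: not (the voltage exceeds 5V)

If not (the circuit activates), then not (the voltage exceeds 5V).


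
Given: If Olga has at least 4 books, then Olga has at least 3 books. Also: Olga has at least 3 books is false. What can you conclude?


Modus tollens: P → Q, ¬Q ⊢ ¬P
P: Olga has at least 4 books
Q: Olga has at least 3 books
We have P → Q and Q is false.
By modus tollens, P must be false.

It is not the case that Olga has at least 4 books


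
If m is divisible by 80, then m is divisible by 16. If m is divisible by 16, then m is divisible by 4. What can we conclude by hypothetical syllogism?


Hypothetical syllogism: P → Q, Q → R ⊢ P → R
Premise 1: m is divisible by 80 → m is divisible by 16
Premise 2: m is divisible by 16 → m is divisible by 4
Chain the implications: the middle term (m is divisible by 16) links the two.
Conclusion: If m is divisible by 80, then m is divisible by 4.

If m is divisible by 80, then m is divisible by 4.


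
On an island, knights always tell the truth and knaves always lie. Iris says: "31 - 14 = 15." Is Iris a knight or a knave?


Statement: "31 - 14 = 15."
Actual: 31 - 14 = 17
Claimed: 15
Statement is FALSE → Iris lies → Knave

Knave


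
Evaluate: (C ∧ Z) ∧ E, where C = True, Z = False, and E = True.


C = True, Z = False, E = True
Step 1: C ∧ Z = True AND False = False
Step 2: False ∧ E = False AND True = False
AND is true only when ALL operands are true.

False


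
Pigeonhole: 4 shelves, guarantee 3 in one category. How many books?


Pigeonhole: to guarantee k in one of n categories, need (k-1)×n + 1.
k = 3, n = 4
Minimum = (3-1) × 4 + 1 = 2 × 4 + 1

9


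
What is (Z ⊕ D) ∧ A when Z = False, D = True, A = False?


Z = False, D = True, A = False
Step 1: Z ⊕ D = False XOR True = True
Step 2: True ∧ A = True AND False = False
XOR true when exactly one of Z,D is true; then AND with A.

False


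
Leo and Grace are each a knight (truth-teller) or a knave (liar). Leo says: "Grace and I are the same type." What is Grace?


Leo says: "Grace and I are the same type."
Case 1: Leo is a Knight (truth-teller)
  Statement is true → they ARE the same → Grace is also a Knight
Case 2: Leo is a Knave (liar)
  Statement is false → they are NOT the same → Grace is a Knight
In both cases, Grace is a Knight.

Knight


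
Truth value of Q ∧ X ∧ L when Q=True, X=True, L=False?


Q = True, X = True, L = False
Expression: Q ∧ X ∧ L
Step 1: Q ∧ X = True AND True = True
Step 2: (True) ∧ L = True AND False = False

False


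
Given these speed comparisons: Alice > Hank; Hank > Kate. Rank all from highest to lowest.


Constraints: Alice > Hank; Hank > Kate
Method: at each step, the next-highest is the one remaining person who never appears on the smaller side of a constraint between remaining people.
  Step 1: remaining {Kate, Hank, Alice}; on the smaller side: {Kate, Hank} → Alice is next (Alice > Hank).
  Step 2: remaining {Kate, Hank}; on the smaller side: {Kate} → Hank is next (Hank > Kate).
  Step 3: only Kate remains → lowest.
Final ranking (highest to lowest):

Alice > Hank > Kate


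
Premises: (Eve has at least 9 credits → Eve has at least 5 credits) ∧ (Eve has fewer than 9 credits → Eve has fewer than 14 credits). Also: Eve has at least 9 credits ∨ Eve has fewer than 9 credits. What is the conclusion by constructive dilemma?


Constructive dilemma: (P → Q) ∧ (R → S), P ∨ R ⊢ Q ∨ S
Premise 1: Eve has at least 9 credits → Eve has at least 5 credits
Premise 2: Eve has fewer than 9 credits → Eve has fewer than 14 credits
Premise 3: Eve has at least 9 credits ∨ Eve has fewer than 9 credits
Case 1: Assuming Eve has at least 9 credits, then by Premise 1, Eve has at least 5 credits.
Case 2: Assuming Eve has fewer than 9 credits, then by Premise 2, Eve has fewer than 14 credits.
Since one of Eve has at least 9 credits or Eve has fewer than 9 credits must hold, we get Eve has at least 5 credits or Eve has fewer than 14 credits.

Eve has at least 5 credits or Eve has fewer than 14 credits.


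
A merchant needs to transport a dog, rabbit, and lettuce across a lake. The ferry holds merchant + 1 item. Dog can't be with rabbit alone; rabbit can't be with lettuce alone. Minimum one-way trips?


1. merchant+rabbit → 2. merchant ← 3. merchant+dog → 4. merchant+rabbit ← 5. merchant+lettuce → 6. merchant ← 7. merchant+rabbit →
Minimum trips = 7

7


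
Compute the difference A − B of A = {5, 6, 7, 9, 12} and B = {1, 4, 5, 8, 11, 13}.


A = {5, 6, 7, 9, 12}
B = {1, 4, 5, 8, 11, 13}
Operation: difference A − B
In A but not B: 6, 7, 9, 12

{6, 7, 9, 12}


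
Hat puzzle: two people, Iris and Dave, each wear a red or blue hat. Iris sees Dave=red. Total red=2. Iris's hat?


Total red = 2, Dave = red
Red accounted for: 1
Remaining for Iris: 1
Iris's hat is red.

red


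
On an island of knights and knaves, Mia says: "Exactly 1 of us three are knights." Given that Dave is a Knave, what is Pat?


Mia claims exactly 1 knights among Mia, Dave, Pat.
Given: Dave is a Knave.

Case 1: Mia is a Knight (tells truth)
  Then exactly 1 of the three are knights.
  Counting Mia, Dave: 1 knight(s) so far. Need 0 more → Pat = Knave.
Case 2: Mia is a Knave (lies)
  Then the count is NOT 1.
  If Pat = Knight, count = 1 = 1 → claim would be true, contradicts lie.
  If Pat = Knave, count = 0 ≠ 1 → lie confirmed ✓

Pat is a Knave.

Knave


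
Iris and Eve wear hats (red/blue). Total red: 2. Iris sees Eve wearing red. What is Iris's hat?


Total red = 2, Eve = red
Red accounted for: 1
Remaining for Iris: 1
Iris's hat is red.

red


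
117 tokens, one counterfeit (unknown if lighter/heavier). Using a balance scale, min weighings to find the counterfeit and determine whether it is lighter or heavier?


Let n = 117. 234 possibilities (n tokens × lighter/heavier); each weighing has 3 outcomes.
Bound for k weighings: say the first weighing puts j tokens on each pan. If it tips, the 2j weighed tokens remain suspects (each with a known direction) and k-1 weighings give 3^(k-1) outcomes; 3^(k-1) is odd, so 2j ≤ 3^(k-1) - 1. If it balances, the n - 2j unweighed tokens remain with direction unknown: 2(n - 2j) ≤ 3^(k-1) - 1 by the same parity argument. Adding, n ≤ (3^(k-1) - 1) + (3^(k-1) - 1)/2 = (3^k - 3)/2, and the classical three-group strategy achieves this (3 tokens in 2 weighings, 12 in 3, 39 in 4, 120 in 5).
So we need the smallest k with (3^k - 3)/2 ≥ 117.
k = 4: (3^4 - 3)/2 = 39 < 117 ✗
k = 5: (3^5 - 3)/2 = 120 ≥ 117 ✓

5


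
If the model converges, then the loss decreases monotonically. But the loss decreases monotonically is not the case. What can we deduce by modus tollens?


Modus tollens: P → Q, ¬Q ⊢ ¬P
P: the model converges
Q: the loss decreases monotonically
We have P → Q and Q is false.
By modus tollens, P must be false.

It is not the case that the model converges


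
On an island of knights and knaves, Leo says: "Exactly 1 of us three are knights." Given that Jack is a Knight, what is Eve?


Leo claims exactly 1 knights among Leo, Jack, Eve.
Given: Jack is a Knight.

Case 1: Leo is a Knight (tells truth)
  Then exactly 1 of the three are knights.
  Counting Leo, Jack: 2 knight(s) so far. Need -1 more → impossible.
Case 2: Leo is a Knave (lies)
  Then the count is NOT 1.
  If Eve = Knave, count = 1 = 1 → claim would be true, contradicts lie.
  If Eve = Knight, count = 2 ≠ 1 → lie confirmed ✓

Eve is a Knight.

Knight


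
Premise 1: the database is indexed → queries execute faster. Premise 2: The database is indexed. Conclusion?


Modus ponens: P → Q, P ⊢ Q
P: the database is indexed
Q: queries execute faster
We have P → Q and P is true.
By modus ponens, Q must be true.

Queries execute faster


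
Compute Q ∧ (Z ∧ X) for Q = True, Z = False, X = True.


Q = True, Z = False, X = True
Step 1: Z ∧ X = False AND True = False
Step 2: Q ∧ False = True AND False = False
AND is true only when ALL operands are true.

False


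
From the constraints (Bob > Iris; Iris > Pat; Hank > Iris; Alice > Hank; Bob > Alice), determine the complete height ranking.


Constraints: Bob > Iris; Iris > Pat; Hank > Iris; Alice > Hank; Bob > Alice
Method: at each step, the next-highest is the one remaining person who never appears on the smaller side of a constraint between remaining people.
  Step 1: remaining {Hank, Alice, Iris, Pat, Bob}; on the smaller side: {Hank, Alice, Iris, Pat} → Bob is next (Bob > Iris; Bob > Alice).
  Step 2: remaining {Hank, Alice, Iris, Pat}; on the smaller side: {Hank, Iris, Pat} → Alice is next (Alice > Hank).
  Step 3: remaining {Hank, Iris, Pat}; on the smaller side: {Iris, Pat} → Hank is next (Hank > Iris).
  Step 4: remaining {Iris, Pat}; on the smaller side: {Pat} → Iris is next (Iris > Pat).
  Step 5: only Pat remains → lowest.
Final ranking (highest to lowest):

Bob > Alice > Hank > Iris > Pat


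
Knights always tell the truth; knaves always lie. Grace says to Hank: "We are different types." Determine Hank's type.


Grace says: "We are different types."
Case 1: Grace is a Knight (truth-teller)
  Statement is true → they ARE different → Hank is a Knave
Case 2: Grace is a Knave (liar)
  Statement is false → they are NOT different → Hank is a Knave
In both cases, Hank is a Knave.

Knave


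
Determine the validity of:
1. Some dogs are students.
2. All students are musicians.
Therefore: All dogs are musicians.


Premise 1: Some dogs are students.
Premise 2: All students are musicians.
Conclusion: All dogs are musicians.
Fallacy: illicit minor. The minor term (dogs) is distributed in the conclusion ('All dogs ...') but undistributed in its premise ('Some dogs are students' doesn't cover all dogs).
Only 'Some dogs are musicians' follows, not 'All'.

Invalid


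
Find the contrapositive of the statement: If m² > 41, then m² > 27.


Original: If m² > 41, then m² > 27
Contrapositive: If ¬Q, then ¬P
Negate Q: not (m² > 27)
Negate P: not (m² > 41)

If not (m² > 27), then not (m² > 41).


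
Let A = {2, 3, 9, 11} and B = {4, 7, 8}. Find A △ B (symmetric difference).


A = {2, 3, 9, 11}
B = {4, 7, 8}
Operation: symmetric difference
In A only: [2, 3, 9, 11], in B only: [4, 7, 8]

{2, 3, 4, 7, 8, 9, 11}


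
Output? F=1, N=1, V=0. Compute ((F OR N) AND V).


F OR N = 1|1 = 1
1 AND 0 = 0

0


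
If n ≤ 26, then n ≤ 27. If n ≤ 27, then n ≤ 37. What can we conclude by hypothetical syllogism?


Hypothetical syllogism: P → Q, Q → R ⊢ P → R
Premise 1: n ≤ 26 → n ≤ 27
Premise 2: n ≤ 27 → n ≤ 37
Chain the implications: the middle term (n ≤ 27) links the two.
Conclusion: If n ≤ 26, then n ≤ 37.

If n ≤ 26, then n ≤ 37.


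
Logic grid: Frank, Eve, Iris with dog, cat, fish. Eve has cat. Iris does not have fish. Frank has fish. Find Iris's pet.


From clues:
  Frank → fish
  Eve → cat
By elimination, Iris gets the remaining.

dog


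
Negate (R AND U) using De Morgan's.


De Morgan's law: ¬(P ∧ Q) ≡ ¬P ∨ ¬Q
¬(R ∧ U) = ¬R ∨ ¬U

¬R ∨ ¬U


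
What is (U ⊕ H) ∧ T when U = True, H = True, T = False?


U = True, H = True, T = False
Step 1: U ⊕ H = True XOR True = False
Step 2: False ∧ T = False AND False = False
XOR true when exactly one of U,H is true; then AND with T.

False


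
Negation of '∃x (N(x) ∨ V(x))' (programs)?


Original: ∃x (N(x) ∨ V(x))
Rule: ¬∀→∃, ¬∃→∀, negate predicate.
Negation: ∀x (¬N(x) ∧ ¬V(x))

∀x (¬N(x) ∧ ¬V(x))


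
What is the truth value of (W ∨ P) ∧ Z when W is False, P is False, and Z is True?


W = False, P = False, Z = True
Step 1: W ∨ P = False OR False = False
Step 2: False ∧ Z = False AND True = False
OR is true when at least one operand is true; AND requires both.

False


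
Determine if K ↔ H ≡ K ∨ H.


Expression 1: K ↔ H
Expression 2: K ∨ H
Truth table (K H | Expr1 Expr2):
  T T |   T     T
  T F |   F     T   ← differ
  F T |   F     T   ← differ
  F F |   T     F   ← differ
Counterexample: K=T, H=F gives Expr1 = F but Expr2 = T, so the expressions are NOT logically equivalent.

No


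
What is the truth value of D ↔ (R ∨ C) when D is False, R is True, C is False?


D = False, R = True, C = False
Step 1: R ∨ C = True OR False = True
Step 2: D ↔ (True): true when both sides have same truth value.
Result: False ↔ True = False

False


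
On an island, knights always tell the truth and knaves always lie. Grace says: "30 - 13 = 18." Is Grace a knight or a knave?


Statement: "30 - 13 = 18."
Actual: 30 - 13 = 17
Claimed: 18
Statement is FALSE → Grace lies → Knave

Knave


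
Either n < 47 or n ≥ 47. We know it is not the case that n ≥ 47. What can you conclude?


Disjunctive syllogism: P ∨ Q, ¬P ⊢ Q
Disjunction: n < 47 ∨ n ≥ 47
We know it is not the case that n ≥ 47.
By disjunctive syllogism, the other disjunct must be true.

n < 47


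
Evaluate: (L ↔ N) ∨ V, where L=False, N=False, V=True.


L = False, N = False, V = True
Expression: (L ↔ N) ∨ V
Step 1: L ↔ N = (False iff False) (true when values match) = True
Step 2: (True) ∨ V = True OR True = True

True


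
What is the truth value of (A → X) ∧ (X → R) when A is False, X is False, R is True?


A = False, X = False, R = True
Step 1: A → X is false only when A=True and X=False. Result: True
Step 2: X → R is false only when X=True and R=False. Result: True
Step 3: True ∧ True = True

True


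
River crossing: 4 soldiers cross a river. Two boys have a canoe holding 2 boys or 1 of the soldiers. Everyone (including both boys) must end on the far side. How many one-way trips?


Per crossing of one of the soldiers: boys→, one←, one of the soldiers→, one← = 4 trips
4 × 4 = 16, + 1 final boys→ = 17
Minimum trips = 17

17


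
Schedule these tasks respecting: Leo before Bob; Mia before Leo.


Constraints: Leo before Bob; Mia before Leo
Method: repeatedly schedule the remaining task that has no remaining task required before it.
  Step 1: remaining {Leo, Bob, Mia}; every task except Mia still has a predecessor pending → schedule Mia.
  Step 2: remaining {Leo, Bob}; every task except Leo still has a predecessor pending → schedule Leo.
  Step 3: only Bob remains → schedule Bob.
Resulting order:

Mia → Leo → Bob


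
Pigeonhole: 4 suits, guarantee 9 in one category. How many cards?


Pigeonhole: to guarantee k in one of n categories, need (k-1)×n + 1.
k = 9, n = 4
Minimum = (9-1) × 4 + 1 = 8 × 4 + 1

33


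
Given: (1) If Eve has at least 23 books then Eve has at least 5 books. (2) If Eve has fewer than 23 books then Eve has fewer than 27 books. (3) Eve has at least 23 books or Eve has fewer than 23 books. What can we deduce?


Constructive dilemma: (P → Q) ∧ (R → S), P ∨ R ⊢ Q ∨ S
Premise 1: Eve has at least 23 books → Eve has at least 5 books
Premise 2: Eve has fewer than 23 books → Eve has fewer than 27 books
Premise 3: Eve has at least 23 books ∨ Eve has fewer than 23 books
Case 1: Assuming Eve has at least 23 books, then by Premise 1, Eve has at least 5 books.
Case 2: Assuming Eve has fewer than 23 books, then by Premise 2, Eve has fewer than 27 books.
Since one of Eve has at least 23 books or Eve has fewer than 23 books must hold, we get Eve has at least 5 books or Eve has fewer than 27 books.

Eve has at least 5 books or Eve has fewer than 27 books.


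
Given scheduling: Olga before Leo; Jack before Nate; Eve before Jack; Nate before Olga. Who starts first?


Constraints: Olga before Leo; Jack before Nate; Eve before Jack; Nate before Olga
The first task can have nothing scheduled before it, so it must never appear on the right of a 'before'.
Tasks appearing after some 'before': Leo, Nate, Jack, Olga.
The only task not in that list is Eve → it is first.

Eve


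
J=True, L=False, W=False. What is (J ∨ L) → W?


J = True, L = False, W = False
Expression: (J ∨ L) → W
Step 1: J ∨ L = True OR False = True
Step 2: (True) → W = True → False (false only if antecedent True and consequent False) = False

False


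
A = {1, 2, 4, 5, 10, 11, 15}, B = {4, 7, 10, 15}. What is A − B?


A = {1, 2, 4, 5, 10, 11, 15}
B = {4, 7, 10, 15}
Operation: difference A − B
In A but not B: 1, 2, 5, 11

{1, 2, 5, 11}


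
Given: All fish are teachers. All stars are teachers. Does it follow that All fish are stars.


Premise 1: All fish are teachers.
Premise 2: All stars are teachers.
Conclusion: All fish are stars.
Fallacy: undistributed middle. teachers is predicate in both.
Counterexample: fish and stars could be disjoint subsets of teachers.

Invalid


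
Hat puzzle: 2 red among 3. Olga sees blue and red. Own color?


Total red = 2, seen red = 1
Own red = 2 - 1 = 1
Olga's hat is red.

red


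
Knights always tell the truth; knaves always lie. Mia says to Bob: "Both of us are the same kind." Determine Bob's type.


Mia says: "Both of us are the same kind."
Case 1: Mia is a Knight (truth-teller)
  Statement is true → they ARE the same → Bob is also a Knight
Case 2: Mia is a Knave (liar)
  Statement is false → they are NOT the same → Bob is a Knight
In both cases, Bob is a Knight.

Knight


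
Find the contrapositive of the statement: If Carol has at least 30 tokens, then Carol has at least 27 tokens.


Original: If Carol has at least 30 tokens, then Carol has at least 27 tokens
Contrapositive: If ¬Q, then ¬P
Negate Q: not (Carol has at least 27 tokens)
Negate P: not (Carol has at least 30 tokens)

If not (Carol has at least 27 tokens), then not (Carol has at least 30 tokens).


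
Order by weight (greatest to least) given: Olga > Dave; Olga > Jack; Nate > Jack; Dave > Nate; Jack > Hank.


Constraints: Olga > Dave; Olga > Jack; Nate > Jack; Dave > Nate; Jack > Hank
Method: at each step, the next-highest is the one remaining person who never appears on the smaller side of a constraint between remaining people.
  Step 1: remaining {Jack, Olga, Nate, Hank, Dave}; on the smaller side: {Jack, Nate, Hank, Dave} → Olga is next (Olga > Dave; Olga > Jack).
  Step 2: remaining {Jack, Nate, Hank, Dave}; on the smaller side: {Jack, Nate, Hank} → Dave is next (Dave > Nate).
  Step 3: remaining {Jack, Nate, Hank}; on the smaller side: {Jack, Hank} → Nate is next (Nate > Jack).
  Step 4: remaining {Jack, Hank}; on the smaller side: {Hank} → Jack is next (Jack > Hank).
  Step 5: only Hank remains → lowest.
Final ranking (highest to lowest):

Olga > Dave > Nate > Jack > Hank


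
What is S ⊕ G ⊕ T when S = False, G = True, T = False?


S = False, G = True, T = False
Step 1: S ⊕ G = False XOR True = True
Step 2: True ⊕ T = True XOR False = True
XOR is true when an odd number of operands are true.

True


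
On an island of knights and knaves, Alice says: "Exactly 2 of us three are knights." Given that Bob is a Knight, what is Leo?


Alice claims exactly 2 knights among Alice, Bob, Leo.
Given: Bob is a Knight.

Case 1: Alice is a Knight (tells truth)
  Then exactly 2 of the three are knights.
  Counting Alice, Bob: 2 knight(s) so far. Need 0 more → Leo = Knave.
Case 2: Alice is a Knave (lies)
  Then the count is NOT 2.
  If Leo = Knight, count = 2 = 2 → claim would be true, contradicts lie.
  If Leo = Knave, count = 1 ≠ 2 → lie confirmed ✓

Leo is a Knave.

Knave


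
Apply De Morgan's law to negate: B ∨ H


De Morgan's law: ¬(P ∨ Q) ≡ ¬P ∧ ¬Q
¬(B ∨ H) = ¬B ∧ ¬H

¬B ∧ ¬H


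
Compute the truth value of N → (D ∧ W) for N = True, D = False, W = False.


N = True, D = False, W = False
Step 1: D ∧ W = False AND False = False
Step 2: N → (False): false only when N=True and consequent=False.
Result: False

False


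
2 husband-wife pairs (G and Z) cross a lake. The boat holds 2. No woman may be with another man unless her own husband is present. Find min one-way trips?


Label couples G and Z.
1. WG+WZ → (far: WG,WZ; near: HG,HZ)
2. WG ←   (far: WZ; near: HG,HZ,WG)
3. HG+HZ → (far: HG,HZ,WZ; near: WG)
4. HG ←   (far: HZ,WZ; near: HG,WG)  — HG returns, since WG is alone on near bank
5. HG+WG → (far: all four; near: empty)
Every state respects the constraint.
Minimum trips = 5

5


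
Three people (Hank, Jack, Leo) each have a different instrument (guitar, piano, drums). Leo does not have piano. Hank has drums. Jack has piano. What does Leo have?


From clues:
  Hank → drums
  Jack → piano
By elimination, Leo gets the remaining.

guitar


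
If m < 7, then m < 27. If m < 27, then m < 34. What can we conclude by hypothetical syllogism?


Hypothetical syllogism: P → Q, Q → R ⊢ P → R
Premise 1: m < 7 → m < 27
Premise 2: m < 27 → m < 34
Chain the implications: the middle term (m < 27) links the two.
Conclusion: If m < 7, then m < 34.

If m < 7, then m < 34.


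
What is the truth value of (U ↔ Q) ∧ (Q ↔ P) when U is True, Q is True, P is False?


U = True, Q = True, P = False
Step 1: U ↔ Q is true when U and Q have the same value. Result: True
Step 2: Q ↔ P is true when Q and P have the same value. Result: False
Step 3: True ∧ False = False

False


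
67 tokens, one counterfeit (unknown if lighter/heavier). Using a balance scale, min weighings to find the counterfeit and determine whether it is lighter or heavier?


Let n = 67. 134 possibilities (n tokens × lighter/heavier); each weighing has 3 outcomes.
Bound for k weighings: say the first weighing puts j tokens on each pan. If it tips, the 2j weighed tokens remain suspects (each with a known direction) and k-1 weighings give 3^(k-1) outcomes; 3^(k-1) is odd, so 2j ≤ 3^(k-1) - 1. If it balances, the n - 2j unweighed tokens remain with direction unknown: 2(n - 2j) ≤ 3^(k-1) - 1 by the same parity argument. Adding, n ≤ (3^(k-1) - 1) + (3^(k-1) - 1)/2 = (3^k - 3)/2, and the classical three-group strategy achieves this (3 tokens in 2 weighings, 12 in 3, 39 in 4, 120 in 5).
So we need the smallest k with (3^k - 3)/2 ≥ 67.
k = 4: (3^4 - 3)/2 = 39 < 67 ✗
k = 5: (3^5 - 3)/2 = 120 ≥ 67 ✓

5


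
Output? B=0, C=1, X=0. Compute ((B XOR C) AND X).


B XOR C = 0^1 = 1
1 AND 0 = 0

0


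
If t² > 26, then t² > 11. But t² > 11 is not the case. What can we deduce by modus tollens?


Modus tollens: P → Q, ¬Q ⊢ ¬P
P: t² > 26
Q: t² > 11
We have P → Q and Q is false.
By modus tollens, P must be false.

It is not the case that t² > 26


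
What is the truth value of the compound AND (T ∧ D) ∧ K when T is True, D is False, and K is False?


T = True, D = False, K = False
Step 1: T ∧ D = True AND False = False
Step 2: False ∧ K = False AND False = False
AND is true only when ALL operands are true.

False


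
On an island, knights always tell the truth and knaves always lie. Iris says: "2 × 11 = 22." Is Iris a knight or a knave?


Statement: "2 × 11 = 22."
Actual: 2 × 11 = 22
Claimed: 22
Statement is TRUE → Iris tells the truth → Knight

Knight


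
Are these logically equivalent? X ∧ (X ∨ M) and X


Expression 1: X ∧ (X ∨ M)
Expression 2: X
Truth table (X M | Expr1 Expr2):
  T T |   T     T
  T F |   T     T
  F T |   F     F
  F F |   F     F
All 4 rows agree, so the expressions are logically equivalent.

Yes


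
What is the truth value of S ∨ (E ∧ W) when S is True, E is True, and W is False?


S = True, E = True, W = False
Step 1: E ∧ W = True AND False = False
Step 2: S ∨ False = True OR False = True
AND evaluated first (higher precedence); then OR applied.

True


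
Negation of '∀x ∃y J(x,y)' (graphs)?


Original: ∀x ∃y J(x,y)
Rule: ¬∀→∃, ¬∃→∀, negate predicate.
Negation: ∃x ∀y ¬J(x,y)

∃x ∀y ¬J(x,y)


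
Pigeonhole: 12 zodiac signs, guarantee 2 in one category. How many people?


Pigeonhole: to guarantee k in one of n categories, need (k-1)×n + 1.
k = 2, n = 12
Minimum = (2-1) × 12 + 1 = 1 × 12 + 1

13


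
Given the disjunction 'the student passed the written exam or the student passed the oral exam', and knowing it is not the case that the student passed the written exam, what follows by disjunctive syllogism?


Disjunctive syllogism: P ∨ Q, ¬P ⊢ Q
Disjunction: the student passed the written exam ∨ the student passed the oral exam
We know it is not the case that the student passed the written exam.
By disjunctive syllogism, the other disjunct must be true.

The student passed the oral exam


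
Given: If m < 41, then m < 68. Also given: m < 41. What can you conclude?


Modus ponens: P → Q, P ⊢ Q
P: m < 41
Q: m < 68
We have P → Q and P is true.
By modus ponens, Q must be true.

m < 68


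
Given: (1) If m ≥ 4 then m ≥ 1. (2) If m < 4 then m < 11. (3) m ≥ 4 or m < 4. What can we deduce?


Constructive dilemma: (P → Q) ∧ (R → S), P ∨ R ⊢ Q ∨ S
Premise 1: m ≥ 4 → m ≥ 1
Premise 2: m < 4 → m < 11
Premise 3: m ≥ 4 ∨ m < 4
Case 1: Assuming m ≥ 4, then by Premise 1, m ≥ 1.
Case 2: Assuming m < 4, then by Premise 2, m < 11.
Since one of m ≥ 4 or m < 4 must hold, we get m ≥ 1 or m < 11.

m ≥ 1 or m < 11.


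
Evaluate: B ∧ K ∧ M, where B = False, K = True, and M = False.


B = False, K = True, M = False
Step 1: B ∧ K = False AND True = False
Step 2: (False) ∧ M = (False) AND False = False
AND is true only when ALL operands are true.

False


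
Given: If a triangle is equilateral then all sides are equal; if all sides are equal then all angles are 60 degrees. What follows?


Hypothetical syllogism: P → Q, Q → R ⊢ P → R
Premise 1: a triangle is equilateral → all sides are equal
Premise 2: all sides are equal → all angles are 60 degrees
Chain the implications: the middle term (all sides are equal) links the two.
Conclusion: If a triangle is equilateral, then all angles are 60 degrees.

If a triangle is equilateral, then all angles are 60 degrees.


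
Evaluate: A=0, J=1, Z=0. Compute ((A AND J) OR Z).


A AND J = 0&1 = 0
0 OR 0 = 0

0


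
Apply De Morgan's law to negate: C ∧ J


De Morgan's law: ¬(P ∧ Q) ≡ ¬P ∨ ¬Q
¬(C ∧ J) = ¬C ∨ ¬J

¬C ∨ ¬J


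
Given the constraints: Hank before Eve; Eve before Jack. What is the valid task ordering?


Constraints: Hank before Eve; Eve before Jack
Method: repeatedly schedule the remaining task that has no remaining task required before it.
  Step 1: remaining {Jack, Eve, Hank}; every task except Hank still has a predecessor pending → schedule Hank.
  Step 2: remaining {Jack, Eve}; every task except Eve still has a predecessor pending → schedule Eve.
  Step 3: only Jack remains → schedule Jack.
Resulting order:

Hank → Eve → Jack


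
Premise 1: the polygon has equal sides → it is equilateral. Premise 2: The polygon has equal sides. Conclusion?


Modus ponens: P → Q, P ⊢ Q
P: the polygon has equal sides
Q: it is equilateral
We have P → Q and P is true.
By modus ponens, Q must be true.

It is equilateral


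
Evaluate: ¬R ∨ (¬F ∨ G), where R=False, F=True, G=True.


R = False, F = True, G = True
Expression: ¬R ∨ (¬F ∨ G)
Step 1: ¬F = NOT True = False
Step 2: ¬F ∨ G = False OR True = True
Step 3: ¬R = NOT False = True
Step 4: (True) ∨ (True) = True OR True = True

True


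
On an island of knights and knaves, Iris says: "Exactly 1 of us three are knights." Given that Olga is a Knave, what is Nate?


Iris claims exactly 1 knights among Iris, Olga, Nate.
Given: Olga is a Knave.

Case 1: Iris is a Knight (tells truth)
  Then exactly 1 of the three are knights.
  Counting Iris, Olga: 1 knight(s) so far. Need 0 more → Nate = Knave.
Case 2: Iris is a Knave (lies)
  Then the count is NOT 1.
  If Nate = Knight, count = 1 = 1 → claim would be true, contradicts lie.
  If Nate = Knave, count = 0 ≠ 1 → lie confirmed ✓

Nate is a Knave.

Knave


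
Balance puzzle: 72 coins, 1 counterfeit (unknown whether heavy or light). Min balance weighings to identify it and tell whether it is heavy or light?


Let n = 72. 144 possibilities (n coins × lighter/heavier); each weighing has 3 outcomes.
Bound for k weighings: say the first weighing puts j coins on each pan. If it tips, the 2j weighed coins remain suspects (each with a known direction) and k-1 weighings give 3^(k-1) outcomes; 3^(k-1) is odd, so 2j ≤ 3^(k-1) - 1. If it balances, the n - 2j unweighed coins remain with direction unknown: 2(n - 2j) ≤ 3^(k-1) - 1 by the same parity argument. Adding, n ≤ (3^(k-1) - 1) + (3^(k-1) - 1)/2 = (3^k - 3)/2, and the classical three-group strategy achieves this (3 coins in 2 weighings, 12 in 3, 39 in 4, 120 in 5).
So we need the smallest k with (3^k - 3)/2 ≥ 72.
k = 4: (3^4 - 3)/2 = 39 < 72 ✗
k = 5: (3^5 - 3)/2 = 120 ≥ 72 ✓

5


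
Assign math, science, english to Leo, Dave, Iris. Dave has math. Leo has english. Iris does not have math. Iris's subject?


From clues:
  Dave → math
  Leo → english
By elimination, Iris gets the remaining.

science


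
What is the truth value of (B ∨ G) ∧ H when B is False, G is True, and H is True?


B = False, G = True, H = True
Step 1: B ∨ G = False OR True = True
Step 2: True ∧ H = True AND True = True
OR is true when at least one operand is true; AND requires both.

True


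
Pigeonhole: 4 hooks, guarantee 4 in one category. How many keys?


Pigeonhole: to guarantee k in one of n categories, need (k-1)×n + 1.
k = 4, n = 4
Minimum = (4-1) × 4 + 1 = 3 × 4 + 1

13


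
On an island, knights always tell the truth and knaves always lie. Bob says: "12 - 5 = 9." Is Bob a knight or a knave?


Statement: "12 - 5 = 9."
Actual: 12 - 5 = 7
Claimed: 9
Statement is FALSE → Bob lies → Knave

Knave


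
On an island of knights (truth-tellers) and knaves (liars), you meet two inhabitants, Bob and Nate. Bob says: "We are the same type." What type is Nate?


Bob says: "We are the same type."
Case 1: Bob is a Knight (truth-teller)
  Statement is true → they ARE the same → Nate is also a Knight
Case 2: Bob is a Knave (liar)
  Statement is false → they are NOT the same → Nate is a Knight
In both cases, Nate is a Knight.

Knight


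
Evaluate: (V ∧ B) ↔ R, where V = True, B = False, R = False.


V = True, B = False, R = False
Step 1: V ∧ B = True AND False = False
Step 2: (False) ↔ R: true when both sides have same truth value.
Result: False ↔ False = True

True


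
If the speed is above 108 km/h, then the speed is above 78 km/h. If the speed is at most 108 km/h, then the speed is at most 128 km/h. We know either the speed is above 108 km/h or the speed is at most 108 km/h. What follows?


Constructive dilemma: (P → Q) ∧ (R → S), P ∨ R ⊢ Q ∨ S
Premise 1: the speed is above 108 km/h → the speed is above 78 km/h
Premise 2: the speed is at most 108 km/h → the speed is at most 128 km/h
Premise 3: the speed is above 108 km/h ∨ the speed is at most 108 km/h
Case 1: Assuming the speed is above 108 km/h, then by Premise 1, the speed is above 78 km/h.
Case 2: Assuming the speed is at most 108 km/h, then by Premise 2, the speed is at most 128 km/h.
Since one of the speed is above 108 km/h or the speed is at most 108 km/h must hold, we get the speed is above 78 km/h or the speed is at most 128 km/h.

The speed is above 78 km/h or the speed is at most 128 km/h.


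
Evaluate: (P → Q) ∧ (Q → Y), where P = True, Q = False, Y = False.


P = True, Q = False, Y = False
Step 1: P → Q is false only when P=True and Q=False. Result: False
Step 2: Q → Y is false only when Q=True and Y=False. Result: True
Step 3: False ∧ True = False

False


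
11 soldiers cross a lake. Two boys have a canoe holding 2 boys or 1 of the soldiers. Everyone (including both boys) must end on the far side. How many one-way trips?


Per crossing of one of the soldiers: boys→, one←, one of the soldiers→, one← = 4 trips
11 × 4 = 44, + 1 final boys→ = 45
Minimum trips = 45

45


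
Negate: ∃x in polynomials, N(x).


Original: ∃x N(x)
Rule: ¬∀→∃, ¬∃→∀, negate predicate.
Negation: ∀x ¬N(x)

∀x ¬N(x)


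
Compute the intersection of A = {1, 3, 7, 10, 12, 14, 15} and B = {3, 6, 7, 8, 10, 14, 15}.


A = {1, 3, 7, 10, 12, 14, 15}
B = {3, 6, 7, 8, 10, 14, 15}
Operation: intersection
Elements in both: 3, 7, 10, 14, 15

{3, 7, 10, 14, 15}


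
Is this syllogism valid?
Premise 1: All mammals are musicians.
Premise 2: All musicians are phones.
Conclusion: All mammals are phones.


Premise 1: All mammals are musicians.
Premise 2: All musicians are phones.
Conclusion: All mammals are phones.
Barbara syllogism (AAA-1): All A are B, All B are C → All A are C.
Middle term (musicians) distributed in premise 2.

Valid


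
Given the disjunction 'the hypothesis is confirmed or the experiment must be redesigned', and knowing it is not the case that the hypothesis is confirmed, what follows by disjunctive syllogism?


Disjunctive syllogism: P ∨ Q, ¬P ⊢ Q
Disjunction: the hypothesis is confirmed ∨ the experiment must be redesigned
We know it is not the case that the hypothesis is confirmed.
By disjunctive syllogism, the other disjunct must be true.

The experiment must be redesigned


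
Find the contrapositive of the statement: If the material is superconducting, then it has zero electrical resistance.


Original: If the material is superconducting, then it has zero electrical resistance
Contrapositive: If ¬Q, then ¬P
Negate Q: not (it has zero electrical resistance)
Negate P: not (the material is superconducting)

If not (it has zero electrical resistance), then not (the material is superconducting).


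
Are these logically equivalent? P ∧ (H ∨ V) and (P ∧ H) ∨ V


Expression 1: P ∧ (H ∨ V)
Expression 2: (P ∧ H) ∨ V
Truth table (P H V | Expr1 Expr2):
  T T T |   T     T
  T T F |   T     T
  T F T |   T     T
  T F F |   F     F
  F T T |   F     T   ← differ
  F T F |   F     F
  F F T |   F     T   ← differ
  F F F |   F     F
Counterexample: P=F, H=T, V=T gives Expr1 = F but Expr2 = T, so the expressions are NOT logically equivalent.

No


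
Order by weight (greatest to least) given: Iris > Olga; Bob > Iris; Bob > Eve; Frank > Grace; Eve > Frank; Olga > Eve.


Constraints: Iris > Olga; Bob > Iris; Bob > Eve; Frank > Grace; Eve > Frank; Olga > Eve
Method: at each step, the next-highest is the one remaining person who never appears on the smaller side of a constraint between remaining people.
  Step 1: remaining {Frank, Eve, Iris, Olga, Grace, Bob}; on the smaller side: {Frank, Eve, Iris, Olga, Grace} → Bob is next (Bob > Iris; Bob > Eve).
  Step 2: remaining {Frank, Eve, Iris, Olga, Grace}; on the smaller side: {Frank, Eve, Olga, Grace} → Iris is next (Iris > Olga).
  Step 3: remaining {Frank, Eve, Olga, Grace}; on the smaller side: {Frank, Eve, Grace} → Olga is next (Olga > Eve).
  Step 4: remaining {Frank, Eve, Grace}; on the smaller side: {Frank, Grace} → Eve is next (Eve > Frank).
  Step 5: remaining {Frank, Grace}; on the smaller side: {Grace} → Frank is next (Frank > Grace).
  Step 6: only Grace remains → lowest.
Final ranking (highest to lowest):

Bob > Iris > Olga > Eve > Frank > Grace


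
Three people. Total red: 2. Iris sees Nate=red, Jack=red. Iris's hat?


Total red = 2, seen red = 2
Own red = 2 - 2 = 0
Iris's hat is blue.

blue


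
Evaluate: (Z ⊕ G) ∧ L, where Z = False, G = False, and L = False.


Z = False, G = False, L = False
Step 1: Z ⊕ G = False XOR False = False
Step 2: False ∧ L = False AND False = False
XOR true when exactly one of Z,G is true; then AND with L.

False


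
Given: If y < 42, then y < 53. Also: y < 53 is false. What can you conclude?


Modus tollens: P → Q, ¬Q ⊢ ¬P
P: y < 42
Q: y < 53
We have P → Q and Q is false.
By modus tollens, P must be false.

It is not the case that y < 42
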